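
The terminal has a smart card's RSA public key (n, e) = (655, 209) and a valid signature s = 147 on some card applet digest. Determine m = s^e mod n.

s^2 ≡ 147^2 = 21609 ≡ 649
s^4 ≡ 649^2 = 421201 ≡ 36
s^8 ≡ 36^2 = 1296 ≡ 641
s^16 ≡ 641^2 = 410881 ≡ 196
s^32 ≡ 196^2 = 38416 ≡ 426
s^64 ≡ 426^2 = 181476 ≡ 41
s^128 ≡ 41^2 = 1681 ≡ 371
209 = 128 + 64 + 16 + 1, so s^209 ≡ 371·41·196·147 ≡ 142 (mod 655)

142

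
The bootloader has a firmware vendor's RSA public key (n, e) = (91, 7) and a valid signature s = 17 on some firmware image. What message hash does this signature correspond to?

17

s^2 ≡ 17^2 = 289 ≡ 16
s^4 ≡ 16^2 = 256 ≡ 74
7 = 4 + 2 + 1, so s^7 ≡ 74·16·17 ≡ 17 (mod 91)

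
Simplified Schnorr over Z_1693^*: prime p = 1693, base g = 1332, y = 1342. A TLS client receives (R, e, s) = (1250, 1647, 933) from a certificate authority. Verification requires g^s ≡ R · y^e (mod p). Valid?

no

g^s mod p:
1332^2 = 1774224 ≡ 1653
1332^4 ≡ 1653^2 = 2732409 ≡ 1600
1332^8 ≡ 1600^2 = 2560000 ≡ 184
1332^16 ≡ 184^2 = 33856 ≡ 1689
1332^32 ≡ 1689^2 = 2852721 ≡ 16
1332^64 ≡ 16^2 = 256
1332^128 ≡ 256^2 = 65536 ≡ 1202
1332^256 ≡ 1202^2 = 1444804 ≡ 675
1332^512 ≡ 675^2 = 455625 ≡ 208
933 = 512 + 256 + 128 + 32 + 4 + 1, so 1332^933 ≡ 208·675·1202·16·1600·1332 ≡ 672 (mod 1693)
R · y^e mod p:
1342^2 = 1800964 ≡ 1305
1342^4 ≡ 1305^2 = 1703025 ≡ 1560
1342^8 ≡ 1560^2 = 2433600 ≡ 759
1342^16 ≡ 759^2 = 576081 ≡ 461
1342^32 ≡ 461^2 = 212521 ≡ 896
1342^64 ≡ 896^2 = 802816 ≡ 334
1342^128 ≡ 334^2 = 111556 ≡ 1511
1342^256 ≡ 1511^2 = 2283121 ≡ 957
1342^512 ≡ 957^2 = 915849 ≡ 1629
1342^1024 ≡ 1629^2 = 2653641 ≡ 710
1647 = 1024 + 512 + 64 + 32 + 8 + 4 + 2 + 1, so 1342^1647 ≡ 710·1629·334·896·759·1560·1305·1342 ≡ 1296 (mod 1693)
1250·1296 = 1620000 ≡ 1492 (mod 1693)
672 ≠ 1492; the check fails.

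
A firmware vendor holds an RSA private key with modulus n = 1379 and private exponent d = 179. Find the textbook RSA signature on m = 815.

m^179 mod 1379 = 1293

1293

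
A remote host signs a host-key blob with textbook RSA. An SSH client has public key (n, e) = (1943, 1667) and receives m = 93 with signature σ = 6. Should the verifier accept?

Squares mod 1943: σ^1≡6, σ^2≡36, σ^4≡1296, σ^8≡864, σ^16≡384, σ^32≡1731, σ^64≡255, σ^128≡906, σ^256≡890, σ^512≡1299, σ^1024≡877
1667 = 1024 + 512 + 128 + 2 + 1, so σ^1667 ≡ 877·1299·906·36·6 ≡ 93 (mod 1943)
Since 93 equals the digest 93, verification succeeds.

accept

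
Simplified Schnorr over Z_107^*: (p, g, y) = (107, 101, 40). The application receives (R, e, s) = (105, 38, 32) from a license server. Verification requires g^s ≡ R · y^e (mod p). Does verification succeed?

g^s mod p:
101^2 = 10201 ≡ 36
101^4 ≡ 36^2 = 1296 ≡ 12
101^8 ≡ 12^2 = 144 ≡ 37
101^16 ≡ 37^2 = 1369 ≡ 85
101^32 ≡ 85^2 = 7225 ≡ 56
R · y^e mod p:
40^2 = 1600 ≡ 102
40^4 ≡ 102^2 = 10404 ≡ 25
40^8 ≡ 25^2 = 625 ≡ 90
40^16 ≡ 90^2 = 8100 ≡ 75
40^32 ≡ 75^2 = 5625 ≡ 61
38 = 32 + 4 + 2, so 40^38 ≡ 61·25·102 ≡ 79 (mod 107)
105·79 = 8295 ≡ 56 (mod 107)
56 ≡ 56 (mod 107); signature holds.

passes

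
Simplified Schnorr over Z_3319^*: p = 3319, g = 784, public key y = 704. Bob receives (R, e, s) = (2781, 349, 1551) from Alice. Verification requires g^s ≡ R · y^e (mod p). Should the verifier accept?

reject

g^s mod p:
784^2 = 614656 ≡ 641
784^4 ≡ 641^2 = 410881 ≡ 2644
784^8 ≡ 2644^2 = 6990736 ≡ 922
784^16 ≡ 922^2 = 850084 ≡ 420
784^32 ≡ 420^2 = 176400 ≡ 493
784^64 ≡ 493^2 = 243049 ≡ 762
784^128 ≡ 762^2 = 580644 ≡ 3138
784^256 ≡ 3138^2 = 9847044 ≡ 2890
784^512 ≡ 2890^2 = 8352100 ≡ 1496
784^1024 ≡ 1496^2 = 2238016 ≡ 1010
1551 = 1024 + 512 + 8 + 4 + 2 + 1, so 784^1551 ≡ 1010·1496·922·2644·641·784 ≡ 81 (mod 3319)
R · y^e mod p:
704^2 = 495616 ≡ 1085
704^4 ≡ 1085^2 = 1177225 ≡ 2299
704^8 ≡ 2299^2 = 5285401 ≡ 1553
704^16 ≡ 1553^2 = 2411809 ≡ 2215
704^32 ≡ 2215^2 = 4906225 ≡ 743
704^64 ≡ 743^2 = 552049 ≡ 1095
704^128 ≡ 1095^2 = 1199025 ≡ 866
704^256 ≡ 866^2 = 749956 ≡ 3181
349 = 256 + 64 + 16 + 8 + 4 + 1, so 704^349 ≡ 3181·1095·2215·1553·2299·704 ≡ 933 (mod 3319)
2781·933 = 2594673 ≡ 2534 (mod 3319)
81 ≠ 2534; the check fails.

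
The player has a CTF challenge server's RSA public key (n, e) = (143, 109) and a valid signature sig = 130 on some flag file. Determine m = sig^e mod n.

sig^2 ≡ 130^2 = 16900 ≡ 26
sig^4 ≡ 26^2 = 676 ≡ 104
sig^8 ≡ 104^2 = 10816 ≡ 91
sig^16 ≡ 91^2 = 8281 ≡ 130
sig^32 ≡ 130^2 = 16900 ≡ 26
sig^64 ≡ 26^2 = 676 ≡ 104
109 = 64 + 32 + 8 + 4 + 1, so sig^109 ≡ 104·26·91·104·130 ≡ 104 (mod 143)

104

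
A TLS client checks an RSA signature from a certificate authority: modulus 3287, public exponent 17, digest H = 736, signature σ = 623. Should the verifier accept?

σ^2 ≡ 623^2 = 388129 ≡ 263
σ^4 ≡ 263^2 = 69169 ≡ 142
σ^8 ≡ 142^2 = 20164 ≡ 442
σ^16 ≡ 442^2 = 195364 ≡ 1431
17 = 16 + 1, so σ^17 ≡ 1431·623 ≡ 736 (mod 3287)
Since 736 equals the digest 736, verification succeeds.

accept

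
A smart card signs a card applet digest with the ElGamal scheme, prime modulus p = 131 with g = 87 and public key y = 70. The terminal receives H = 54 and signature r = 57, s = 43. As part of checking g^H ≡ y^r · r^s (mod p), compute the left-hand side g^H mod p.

35

87^2 = 7569 ≡ 102
87^4 ≡ 102^2 = 10404 ≡ 55
87^8 ≡ 55^2 = 3025 ≡ 12
87^16 ≡ 12^2 = 144 ≡ 13
87^32 ≡ 13^2 = 169 ≡ 38
54 = 32 + 16 + 4 + 2, so 87^54 ≡ 38·13·55·102 ≡ 35 (mod 131)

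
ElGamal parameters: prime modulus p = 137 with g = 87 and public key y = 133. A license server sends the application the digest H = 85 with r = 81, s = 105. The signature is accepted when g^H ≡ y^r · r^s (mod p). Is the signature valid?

valid

Left side g^H mod p:
87^2 = 7569 ≡ 34
87^4 ≡ 34^2 = 1156 ≡ 60
87^8 ≡ 60^2 = 3600 ≡ 38
87^16 ≡ 38^2 = 1444 ≡ 74
87^32 ≡ 74^2 = 5476 ≡ 133
87^64 ≡ 133^2 = 17689 ≡ 16
85 = 64 + 16 + 4 + 1, so 87^85 ≡ 16·74·60·87 ≡ 136 (mod 137)
Right side y^r · r^s mod p:
133^2 = 17689 ≡ 16
133^4 ≡ 16^2 = 256 ≡ 119
133^8 ≡ 119^2 = 14161 ≡ 50
133^16 ≡ 50^2 = 2500 ≡ 34
133^32 ≡ 34^2 = 1156 ≡ 60
133^64 ≡ 60^2 = 3600 ≡ 38
81 = 64 + 16 + 1, so 133^81 ≡ 38·34·133 ≡ 38 (mod 137)
81^2 = 6561 ≡ 122
81^4 ≡ 122^2 = 14884 ≡ 88
81^8 ≡ 88^2 = 7744 ≡ 72
81^16 ≡ 72^2 = 5184 ≡ 115
81^32 ≡ 115^2 = 13225 ≡ 73
81^64 ≡ 73^2 = 5329 ≡ 123
105 = 64 + 32 + 8 + 1, so 81^105 ≡ 123·73·72·81 ≡ 18 (mod 137)
38·18 = 684 ≡ 136 (mod 137)
136 ≡ 136 (mod 137), so the signature is genuine.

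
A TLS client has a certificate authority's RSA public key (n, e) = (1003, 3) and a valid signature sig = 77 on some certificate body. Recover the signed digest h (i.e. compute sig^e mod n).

168

sig^2 ≡ 77^2 = 5929 ≡ 914
3 = 2 + 1, so sig^3 ≡ 914·77 ≡ 168 (mod 1003)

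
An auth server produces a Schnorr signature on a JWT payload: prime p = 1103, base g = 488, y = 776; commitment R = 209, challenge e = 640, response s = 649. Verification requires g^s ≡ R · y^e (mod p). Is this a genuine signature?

genuine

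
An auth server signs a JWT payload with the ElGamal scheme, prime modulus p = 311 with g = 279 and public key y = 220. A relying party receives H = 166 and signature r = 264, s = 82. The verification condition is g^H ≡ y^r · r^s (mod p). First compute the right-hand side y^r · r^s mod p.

49

220^2 = 48400 ≡ 195
220^4 ≡ 195^2 = 38025 ≡ 83
220^8 ≡ 83^2 = 6889 ≡ 47
220^16 ≡ 47^2 = 2209 ≡ 32
220^32 ≡ 32^2 = 1024 ≡ 91
220^64 ≡ 91^2 = 8281 ≡ 195
220^128 ≡ 195^2 = 38025 ≡ 83
220^256 ≡ 83^2 = 6889 ≡ 47
264 = 256 + 8, so 220^264 ≡ 47·47 ≡ 32 (mod 311)
264^2 = 69696 ≡ 32
264^4 ≡ 32^2 = 1024 ≡ 91
264^8 ≡ 91^2 = 8281 ≡ 195
264^16 ≡ 195^2 = 38025 ≡ 83
264^32 ≡ 83^2 = 6889 ≡ 47
264^64 ≡ 47^2 = 2209 ≡ 32
82 = 64 + 16 + 2, so 264^82 ≡ 32·83·32 ≡ 89 (mod 311)
y^r · r^s ≡ 32·89 = 2848 ≡ 49 (mod 311)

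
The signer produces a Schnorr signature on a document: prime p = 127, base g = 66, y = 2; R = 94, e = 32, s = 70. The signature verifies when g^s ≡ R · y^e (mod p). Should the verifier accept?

g^s mod p:
66^2 = 4356 ≡ 38
66^4 ≡ 38^2 = 1444 ≡ 47
66^8 ≡ 47^2 = 2209 ≡ 50
66^16 ≡ 50^2 = 2500 ≡ 87
66^32 ≡ 87^2 = 7569 ≡ 76
66^64 ≡ 76^2 = 5776 ≡ 61
70 = 64 + 4 + 2, so 66^70 ≡ 61·47·38 ≡ 107 (mod 127)
R · y^e mod p:
2^2 = 4
2^4 ≡ 4^2 = 16
2^8 ≡ 16^2 = 256 ≡ 2
2^16 ≡ 2^2 = 4
2^32 ≡ 4^2 = 16
94·16 = 1504 ≡ 107 (mod 127)
107 ≡ 107 (mod 127); signature holds.

accept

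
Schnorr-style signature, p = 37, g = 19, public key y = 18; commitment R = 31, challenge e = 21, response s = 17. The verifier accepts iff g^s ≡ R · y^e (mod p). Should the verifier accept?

reject

g^s mod p:
19^17 mod 37 = 35
R · y^e mod p:
18^21 mod 37 = 14
31·14 = 434 ≡ 27 (mod 37)
35 ≠ 27; the check fails.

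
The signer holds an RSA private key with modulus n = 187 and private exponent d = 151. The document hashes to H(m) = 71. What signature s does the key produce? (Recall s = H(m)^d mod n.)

181

(H(m))^2 ≡ 71^2 = 5041 ≡ 179
(H(m))^4 ≡ 179^2 = 32041 ≡ 64
(H(m))^8 ≡ 64^2 = 4096 ≡ 169
(H(m))^16 ≡ 169^2 = 28561 ≡ 137
(H(m))^32 ≡ 137^2 = 18769 ≡ 69
(H(m))^64 ≡ 69^2 = 4761 ≡ 86
(H(m))^128 ≡ 86^2 = 7396 ≡ 103
151 = 128 + 16 + 4 + 2 + 1, so (H(m))^151 ≡ 103·137·64·179·71 ≡ 181 (mod 187)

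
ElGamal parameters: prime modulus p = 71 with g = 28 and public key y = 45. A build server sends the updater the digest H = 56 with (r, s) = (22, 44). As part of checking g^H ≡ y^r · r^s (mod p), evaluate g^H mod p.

5

28^2 = 784 ≡ 3
28^4 ≡ 3^2 = 9
28^8 ≡ 9^2 = 81 ≡ 10
28^16 ≡ 10^2 = 100 ≡ 29
28^32 ≡ 29^2 = 841 ≡ 60
56 = 32 + 16 + 8, so 28^56 ≡ 60·29·10 ≡ 5 (mod 71)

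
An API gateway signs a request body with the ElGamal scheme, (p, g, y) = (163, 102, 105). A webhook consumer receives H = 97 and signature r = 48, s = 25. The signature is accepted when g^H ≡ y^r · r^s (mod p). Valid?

Left side g^H mod p:
102^2 = 10404 ≡ 135
102^4 ≡ 135^2 = 18225 ≡ 132
102^8 ≡ 132^2 = 17424 ≡ 146
102^16 ≡ 146^2 = 21316 ≡ 126
102^32 ≡ 126^2 = 15876 ≡ 65
102^64 ≡ 65^2 = 4225 ≡ 150
97 = 64 + 32 + 1, so 102^97 ≡ 150·65·102 ≡ 37 (mod 163)
Right side y^r · r^s mod p:
105^2 = 11025 ≡ 104
105^4 ≡ 104^2 = 10816 ≡ 58
105^8 ≡ 58^2 = 3364 ≡ 104
105^16 ≡ 104^2 = 10816 ≡ 58
105^32 ≡ 58^2 = 3364 ≡ 104
48 = 32 + 16, so 105^48 ≡ 104·58 ≡ 1 (mod 163)
48^2 = 2304 ≡ 22
48^4 ≡ 22^2 = 484 ≡ 158
48^8 ≡ 158^2 = 24964 ≡ 25
48^16 ≡ 25^2 = 625 ≡ 136
25 = 16 + 8 + 1, so 48^25 ≡ 136·25·48 ≡ 37 (mod 163)
1·37 = 37 ≡ 37 (mod 163)
37 ≡ 37 (mod 163), so the signature is genuine.

yes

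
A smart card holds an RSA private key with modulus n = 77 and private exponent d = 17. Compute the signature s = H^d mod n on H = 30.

Squares mod 77: H^1≡30, H^2≡53, H^4≡37, H^8≡60, H^16≡58
17 = 16 + 1, so H^17 ≡ 58·30 ≡ 46 (mod 77)

46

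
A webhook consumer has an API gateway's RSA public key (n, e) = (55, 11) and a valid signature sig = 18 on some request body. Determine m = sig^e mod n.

Squares mod 55: sig^1≡18, sig^2≡49, sig^4≡36, sig^8≡31
11 = 8 + 2 + 1, so sig^11 ≡ 31·49·18 ≡ 7 (mod 55)

7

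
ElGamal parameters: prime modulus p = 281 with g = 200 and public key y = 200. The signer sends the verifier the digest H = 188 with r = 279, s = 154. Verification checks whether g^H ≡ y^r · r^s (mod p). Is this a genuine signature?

genuine

Left side g^H mod p:
Squares mod 281: 200^1≡200, 200^2≡98, 200^4≡50, 200^8≡252, 200^16≡279, 200^32≡4, 200^64≡16, 200^128≡256
188 = 128 + 32 + 16 + 8 + 4, so 200^188 ≡ 256·4·279·252·50 ≡ 273 (mod 281)
Right side y^r · r^s mod p:
Squares mod 281: 200^1≡200, 200^2≡98, 200^4≡50, 200^8≡252, 200^16≡279, 200^32≡4, 200^64≡16, 200^128≡256, 200^256≡63
279 = 256 + 16 + 4 + 2 + 1, so 200^279 ≡ 63·279·50·98·200 ≡ 111 (mod 281)
Squares mod 281: 279^1≡279, 279^2≡4, 279^4≡16, 279^8≡256, 279^16≡63, 279^32≡35, 279^64≡101, 279^128≡85
154 = 128 + 16 + 8 + 2, so 279^154 ≡ 85·63·256·4 ≡ 86 (mod 281)
111·86 = 9546 ≡ 273 (mod 281)
273 ≡ 273 (mod 281), so the signature is genuine.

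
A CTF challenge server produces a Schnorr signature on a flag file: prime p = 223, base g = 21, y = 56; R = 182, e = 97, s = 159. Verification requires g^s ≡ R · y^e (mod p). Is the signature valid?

g^s mod p:
21^2 = 441 ≡ 218
21^4 ≡ 218^2 = 47524 ≡ 25
21^8 ≡ 25^2 = 625 ≡ 179
21^16 ≡ 179^2 = 32041 ≡ 152
21^32 ≡ 152^2 = 23104 ≡ 135
21^64 ≡ 135^2 = 18225 ≡ 162
21^128 ≡ 162^2 = 26244 ≡ 153
159 = 128 + 16 + 8 + 4 + 2 + 1, so 21^159 ≡ 153·152·179·25·218·21 ≡ 219 (mod 223)
R · y^e mod p:
56^2 = 3136 ≡ 14
56^4 ≡ 14^2 = 196
56^8 ≡ 196^2 = 38416 ≡ 60
56^16 ≡ 60^2 = 3600 ≡ 32
56^32 ≡ 32^2 = 1024 ≡ 132
56^64 ≡ 132^2 = 17424 ≡ 30
97 = 64 + 32 + 1, so 56^97 ≡ 30·132·56 ≡ 98 (mod 223)
182·98 = 17836 ≡ 219 (mod 223)
219 ≡ 219 (mod 223); signature holds.

valid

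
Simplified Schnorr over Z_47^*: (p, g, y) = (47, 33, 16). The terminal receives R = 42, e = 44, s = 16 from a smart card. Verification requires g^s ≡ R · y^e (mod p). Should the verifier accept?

g^s mod p:
Squares mod 47: 33^1≡33, 33^2≡8, 33^4≡17, 33^8≡7, 33^16≡2
33^16 ≡ 2 (mod 47)
R · y^e mod p:
Squares mod 47: 16^1≡16, 16^2≡21, 16^4≡18, 16^8≡42, 16^16≡25, 16^32≡14
44 = 32 + 8 + 4, so 16^44 ≡ 14·42·18 ≡ 9 (mod 47)
42·9 = 378 ≡ 2 (mod 47)
2 ≡ 2 (mod 47); signature holds.

accept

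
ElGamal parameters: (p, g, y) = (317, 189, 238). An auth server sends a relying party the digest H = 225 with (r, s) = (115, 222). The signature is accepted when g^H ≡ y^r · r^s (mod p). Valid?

Left side g^H mod p:
Squares mod 317: 189^1≡189, 189^2≡217, 189^4≡173, 189^8≡131, 189^16≡43, 189^32≡264, 189^64≡273, 189^128≡34
225 = 128 + 64 + 32 + 1, so 189^225 ≡ 34·273·264·189 ≡ 208 (mod 317)
Right side y^r · r^s mod p:
Squares mod 317: 238^1≡238, 238^2≡218, 238^4≡291, 238^8≡42, 238^16≡179, 238^32≡24, 238^64≡259
115 = 64 + 32 + 16 + 2 + 1, so 238^115 ≡ 259·24·179·218·238 ≡ 307 (mod 317)
Squares mod 317: 115^1≡115, 115^2≡228, 115^4≡313, 115^8≡16, 115^16≡256, 115^32≡234, 115^64≡232, 115^128≡251
222 = 128 + 64 + 16 + 8 + 4 + 2, so 115^222 ≡ 251·232·256·16·313·228 ≡ 85 (mod 317)
307·85 = 26095 ≡ 101 (mod 317)
208 ≠ 101, so verification fails.

no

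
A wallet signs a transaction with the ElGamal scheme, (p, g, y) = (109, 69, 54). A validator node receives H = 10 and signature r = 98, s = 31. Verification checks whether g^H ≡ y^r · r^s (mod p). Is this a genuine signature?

forged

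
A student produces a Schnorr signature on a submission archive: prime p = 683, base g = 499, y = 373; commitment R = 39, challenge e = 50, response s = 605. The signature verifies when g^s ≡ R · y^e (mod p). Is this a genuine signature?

g^s mod p:
499^605 mod 683 = 656
R · y^e mod p:
373^50 mod 683 = 467
39·467 = 18213 ≡ 455 (mod 683)
656 ≠ 455; the check fails.

forged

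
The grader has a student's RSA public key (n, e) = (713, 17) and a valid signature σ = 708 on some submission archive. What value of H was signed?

192

σ^2 ≡ 708^2 = 501264 ≡ 25
σ^4 ≡ 25^2 = 625
σ^8 ≡ 625^2 = 390625 ≡ 614
σ^16 ≡ 614^2 = 376996 ≡ 532
17 = 16 + 1, so σ^17 ≡ 532·708 ≡ 192 (mod 713)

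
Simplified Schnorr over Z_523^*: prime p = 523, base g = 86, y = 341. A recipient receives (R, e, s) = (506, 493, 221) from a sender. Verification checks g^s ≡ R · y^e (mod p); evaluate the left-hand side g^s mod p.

352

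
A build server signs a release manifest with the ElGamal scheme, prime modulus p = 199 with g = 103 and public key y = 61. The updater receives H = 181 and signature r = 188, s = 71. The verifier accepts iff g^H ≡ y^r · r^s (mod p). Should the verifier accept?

Left side g^H mod p:
103^2 = 10609 ≡ 62
103^4 ≡ 62^2 = 3844 ≡ 63
103^8 ≡ 63^2 = 3969 ≡ 188
103^16 ≡ 188^2 = 35344 ≡ 121
103^32 ≡ 121^2 = 14641 ≡ 114
103^64 ≡ 114^2 = 12996 ≡ 61
103^128 ≡ 61^2 = 3721 ≡ 139
181 = 128 + 32 + 16 + 4 + 1, so 103^181 ≡ 139·114·121·63·103 ≡ 121 (mod 199)
Right side y^r · r^s mod p:
61^2 = 3721 ≡ 139
61^4 ≡ 139^2 = 19321 ≡ 18
61^8 ≡ 18^2 = 324 ≡ 125
61^16 ≡ 125^2 = 15625 ≡ 103
61^32 ≡ 103^2 = 10609 ≡ 62
61^64 ≡ 62^2 = 3844 ≡ 63
61^128 ≡ 63^2 = 3969 ≡ 188
188 = 128 + 32 + 16 + 8 + 4, so 61^188 ≡ 188·62·103·125·18 ≡ 61 (mod 199)
188^2 = 35344 ≡ 121
188^4 ≡ 121^2 = 14641 ≡ 114
188^8 ≡ 114^2 = 12996 ≡ 61
188^16 ≡ 61^2 = 3721 ≡ 139
188^32 ≡ 139^2 = 19321 ≡ 18
188^64 ≡ 18^2 = 324 ≡ 125
71 = 64 + 4 + 2 + 1, so 188^71 ≡ 125·114·121·188 ≡ 139 (mod 199)
61·139 = 8479 ≡ 121 (mod 199)
121 ≡ 121 (mod 199), so the signature is genuine.

accept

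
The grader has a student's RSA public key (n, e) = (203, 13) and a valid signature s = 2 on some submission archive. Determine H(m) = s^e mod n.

72

s^13 mod 203 = 72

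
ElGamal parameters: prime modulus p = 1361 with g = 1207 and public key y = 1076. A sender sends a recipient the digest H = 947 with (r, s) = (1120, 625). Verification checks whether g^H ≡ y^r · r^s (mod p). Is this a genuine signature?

Left side g^H mod p:
Squares mod 1361: 1207^1≡1207, 1207^2≡579, 1207^4≡435, 1207^8≡46, 1207^16≡755, 1207^32≡1127, 1207^64≡316, 1207^128≡503, 1207^256≡1224, 1207^512≡1076
947 = 512 + 256 + 128 + 32 + 16 + 2 + 1, so 1207^947 ≡ 1076·1224·503·1127·755·579·1207 ≡ 1257 (mod 1361)
Right side y^r · r^s mod p:
Squares mod 1361: 1076^1≡1076, 1076^2≡926, 1076^4≡46, 1076^8≡755, 1076^16≡1127, 1076^32≡316, 1076^64≡503, 1076^128≡1224, 1076^256≡1076, 1076^512≡926, 1076^1024≡46
1120 = 1024 + 64 + 32, so 1076^1120 ≡ 46·503·316 ≡ 316 (mod 1361)
Squares mod 1361: 1120^1≡1120, 1120^2≡919, 1120^4≡741, 1120^8≡598, 1120^16≡1022, 1120^32≡597, 1120^64≡1188, 1120^128≡1348, 1120^256≡169, 1120^512≡1341
625 = 512 + 64 + 32 + 16 + 1, so 1120^625 ≡ 1341·1188·597·1022·1120 ≡ 229 (mod 1361)
316·229 = 72364 ≡ 231 (mod 1361)
1257 ≠ 231, so verification fails.

forged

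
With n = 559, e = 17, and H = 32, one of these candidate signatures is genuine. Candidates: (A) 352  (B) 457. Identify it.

Candidate A: Squares mod 559: 352^1≡352, 352^2≡365, 352^4≡183, 352^8≡508, 352^16≡365; 17 = 16 + 1, so 352^17 ≡ 365·352 ≡ 469 (mod 559)
Candidate B: Squares mod 559: 457^1≡457, 457^2≡342, 457^4≡133, 457^8≡360, 457^16≡471; 17 = 16 + 1, so 457^17 ≡ 471·457 ≡ 32 (mod 559)
  → matches H = 32

B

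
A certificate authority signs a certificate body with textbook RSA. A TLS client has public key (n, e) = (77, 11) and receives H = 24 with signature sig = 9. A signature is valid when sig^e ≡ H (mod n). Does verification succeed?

fails

sig^2 ≡ 9^2 = 81 ≡ 4
sig^4 ≡ 4^2 = 16
sig^8 ≡ 16^2 = 256 ≡ 25
11 = 8 + 2 + 1, so sig^11 ≡ 25·4·9 ≡ 53 (mod 77)
53 ≠ 24, so verification fails.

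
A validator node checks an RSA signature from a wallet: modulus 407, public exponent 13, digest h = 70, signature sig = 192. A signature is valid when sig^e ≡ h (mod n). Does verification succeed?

passes

sig^2 ≡ 192^2 = 36864 ≡ 234
sig^4 ≡ 234^2 = 54756 ≡ 218
sig^8 ≡ 218^2 = 47524 ≡ 312
13 = 8 + 4 + 1, so sig^13 ≡ 312·218·192 ≡ 70 (mod 407)
Since 70 equals the digest 70, verification succeeds.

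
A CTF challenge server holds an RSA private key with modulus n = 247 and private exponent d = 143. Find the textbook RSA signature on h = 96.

229

Squares mod 247: h^1≡96, h^2≡77, h^4≡1, h^8≡1, h^16≡1, h^32≡1, h^64≡1, h^128≡1
143 = 128 + 8 + 4 + 2 + 1, so h^143 ≡ 1·1·1·77·96 ≡ 229 (mod 247)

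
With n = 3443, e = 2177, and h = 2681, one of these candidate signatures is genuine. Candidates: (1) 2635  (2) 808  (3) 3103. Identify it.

Candidate 1: Squares mod 3443: 2635^1≡2635, 2635^2≡2137, 2635^4≡1351, 2635^8≡411, 2635^16≡214, 2635^32≡1037, 2635^64≡1153, 2635^128≡411, 2635^256≡214, 2635^512≡1037, 2635^1024≡1153, 2635^2048≡411; 2177 = 2048 + 128 + 1, so 2635^2177 ≡ 411·411·2635 ≡ 2681 (mod 3443)
  → matches h = 2681
Candidate 2: Squares mod 3443: 808^1≡808, 808^2≡2137, 808^4≡1351, 808^8≡411, 808^16≡214, 808^32≡1037, 808^64≡1153, 808^128≡411, 808^256≡214, 808^512≡1037, 808^1024≡1153, 808^2048≡411; 2177 = 2048 + 128 + 1, so 808^2177 ≡ 411·411·808 ≡ 762 (mod 3443)
Candidate 3: Squares mod 3443: 3103^1≡3103, 3103^2≡1981, 3103^4≡2784, 3103^8≡463, 3103^16≡903, 3103^32≡2861, 3103^64≡1310, 3103^128≡1486, 3103^256≡1233, 3103^512≡1926, 3103^1024≡1365, 3103^2048≡562; 2177 = 2048 + 128 + 1, so 3103^2177 ≡ 562·1486·3103 ≡ 2773 (mod 3443)

1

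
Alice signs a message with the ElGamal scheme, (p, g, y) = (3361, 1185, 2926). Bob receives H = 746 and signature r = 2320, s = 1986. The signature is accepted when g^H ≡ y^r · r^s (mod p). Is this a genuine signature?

Left side g^H mod p:
Squares mod 3361: 1185^1≡1185, 1185^2≡2688, 1185^4≡2555, 1185^8≡963, 1185^16≡3094, 1185^32≡708, 1185^64≡475, 1185^128≡438, 1185^256≡267, 1185^512≡708
746 = 512 + 128 + 64 + 32 + 8 + 2, so 1185^746 ≡ 708·438·475·708·963·2688 ≡ 2013 (mod 3361)
Right side y^r · r^s mod p:
Squares mod 3361: 2926^1≡2926, 2926^2≡1009, 2926^4≡3059, 2926^8≡457, 2926^16≡467, 2926^32≡2985, 2926^64≡214, 2926^128≡2103, 2926^256≡2894, 2926^512≡2985, 2926^1024≡214, 2926^2048≡2103
2320 = 2048 + 256 + 16, so 2926^2320 ≡ 2103·2894·467 ≡ 893 (mod 3361)
Squares mod 3361: 2320^1≡2320, 2320^2≡1439, 2320^4≡345, 2320^8≡1390, 2320^16≡2886, 2320^32≡438, 2320^64≡267, 2320^128≡708, 2320^256≡475, 2320^512≡438, 2320^1024≡267
1986 = 1024 + 512 + 256 + 128 + 64 + 2, so 2320^1986 ≡ 267·438·475·708·267·1439 ≡ 1059 (mod 3361)
893·1059 = 945687 ≡ 1246 (mod 3361)
2013 ≠ 1246, so verification fails.

forged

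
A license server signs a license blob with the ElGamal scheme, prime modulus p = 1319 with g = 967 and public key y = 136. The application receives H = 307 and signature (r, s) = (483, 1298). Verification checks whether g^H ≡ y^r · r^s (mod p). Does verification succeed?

Left side g^H mod p:
967^307 mod 1319 = 1185
Right side y^r · r^s mod p:
136^483 mod 1319 = 978
483^1298 mod 1319 = 774
978·774 = 756972 ≡ 1185 (mod 1319)
1185 ≡ 1185 (mod 1319), so the signature is genuine.

passes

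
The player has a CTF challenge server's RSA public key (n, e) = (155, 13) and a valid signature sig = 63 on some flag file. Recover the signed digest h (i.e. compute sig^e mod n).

sig^13 mod 155 = 63

63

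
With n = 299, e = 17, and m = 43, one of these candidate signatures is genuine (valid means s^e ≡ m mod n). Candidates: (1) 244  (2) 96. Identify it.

1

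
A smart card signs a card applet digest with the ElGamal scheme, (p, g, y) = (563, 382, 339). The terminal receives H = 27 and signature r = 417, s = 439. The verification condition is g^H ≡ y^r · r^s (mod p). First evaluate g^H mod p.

382^2 = 145924 ≡ 107
382^4 ≡ 107^2 = 11449 ≡ 189
382^8 ≡ 189^2 = 35721 ≡ 252
382^16 ≡ 252^2 = 63504 ≡ 448
27 = 16 + 8 + 2 + 1, so 382^27 ≡ 448·252·107·382 ≡ 397 (mod 563)

397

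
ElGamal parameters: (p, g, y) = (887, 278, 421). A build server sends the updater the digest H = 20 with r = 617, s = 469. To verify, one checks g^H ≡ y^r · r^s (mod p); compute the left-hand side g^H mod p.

637

278^20 mod 887 = 637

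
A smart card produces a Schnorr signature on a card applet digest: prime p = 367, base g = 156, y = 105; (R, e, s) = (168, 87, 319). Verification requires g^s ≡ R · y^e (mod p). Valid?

yes

g^s mod p:
156^319 mod 367 = 177
R · y^e mod p:
105^87 mod 367 = 178
168·178 = 29904 ≡ 177 (mod 367)
177 ≡ 177 (mod 367); signature holds.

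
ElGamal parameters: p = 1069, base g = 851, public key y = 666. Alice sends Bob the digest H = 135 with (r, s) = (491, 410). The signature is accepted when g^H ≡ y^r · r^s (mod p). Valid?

Left side g^H mod p:
Squares mod 1069: 851^1≡851, 851^2≡488, 851^4≡826, 851^8≡254, 851^16≡376, 851^32≡268, 851^64≡201, 851^128≡848
135 = 128 + 4 + 2 + 1, so 851^135 ≡ 848·826·488·851 ≡ 130 (mod 1069)
Right side y^r · r^s mod p:
Squares mod 1069: 666^1≡666, 666^2≡990, 666^4≡896, 666^8≡1066, 666^16≡9, 666^32≡81, 666^64≡147, 666^128≡229, 666^256≡60
491 = 256 + 128 + 64 + 32 + 8 + 2 + 1, so 666^491 ≡ 60·229·147·81·1066·990·666 ≡ 422 (mod 1069)
Squares mod 1069: 491^1≡491, 491^2≡556, 491^4≡195, 491^8≡610, 491^16≡88, 491^32≡261, 491^64≡774, 491^128≡436, 491^256≡883
410 = 256 + 128 + 16 + 8 + 2, so 491^410 ≡ 883·436·88·610·556 ≡ 664 (mod 1069)
422·664 = 280208 ≡ 130 (mod 1069)
130 ≡ 130 (mod 1069), so the signature is genuine.

yes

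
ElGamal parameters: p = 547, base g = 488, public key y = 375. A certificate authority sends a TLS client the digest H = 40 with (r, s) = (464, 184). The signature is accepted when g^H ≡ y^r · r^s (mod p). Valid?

yes

Left side g^H mod p:
488^2 = 238144 ≡ 199
488^4 ≡ 199^2 = 39601 ≡ 217
488^8 ≡ 217^2 = 47089 ≡ 47
488^16 ≡ 47^2 = 2209 ≡ 21
488^32 ≡ 21^2 = 441
40 = 32 + 8, so 488^40 ≡ 441·47 ≡ 488 (mod 547)
Right side y^r · r^s mod p:
375^2 = 140625 ≡ 46
375^4 ≡ 46^2 = 2116 ≡ 475
375^8 ≡ 475^2 = 225625 ≡ 261
375^16 ≡ 261^2 = 68121 ≡ 293
375^32 ≡ 293^2 = 85849 ≡ 517
375^64 ≡ 517^2 = 267289 ≡ 353
375^128 ≡ 353^2 = 124609 ≡ 440
375^256 ≡ 440^2 = 193600 ≡ 509
464 = 256 + 128 + 64 + 16, so 375^464 ≡ 509·440·353·293 ≡ 509 (mod 547)
464^2 = 215296 ≡ 325
464^4 ≡ 325^2 = 105625 ≡ 54
464^8 ≡ 54^2 = 2916 ≡ 181
464^16 ≡ 181^2 = 32761 ≡ 488
464^32 ≡ 488^2 = 238144 ≡ 199
464^64 ≡ 199^2 = 39601 ≡ 217
464^128 ≡ 217^2 = 47089 ≡ 47
184 = 128 + 32 + 16 + 8, so 464^184 ≡ 47·199·488·181 ≡ 419 (mod 547)
509·419 = 213271 ≡ 488 (mod 547)
488 ≡ 488 (mod 547), so the signature is genuine.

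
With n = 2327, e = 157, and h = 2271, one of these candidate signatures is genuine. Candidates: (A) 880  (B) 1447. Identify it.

Candidate A: Squares mod 2327: 880^1≡880, 880^2≡1836, 880^4≡1400, 880^8≡666, 880^16≡1426, 880^32≡2005, 880^64≡1296, 880^128≡1849; 157 = 128 + 16 + 8 + 4 + 1, so 880^157 ≡ 1849·1426·666·1400·880 ≡ 2271 (mod 2327)
  → matches h = 2271
Candidate B: Squares mod 2327: 1447^1≡1447, 1447^2≡1836, 1447^4≡1400, 1447^8≡666, 1447^16≡1426, 1447^32≡2005, 1447^64≡1296, 1447^128≡1849; 157 = 128 + 16 + 8 + 4 + 1, so 1447^157 ≡ 1849·1426·666·1400·1447 ≡ 56 (mod 2327)

A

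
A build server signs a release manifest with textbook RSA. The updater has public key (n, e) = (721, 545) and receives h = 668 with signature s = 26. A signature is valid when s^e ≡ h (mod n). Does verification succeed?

fails

s^545 mod 721 = 269
The recovered value 269 does not match the digest 668.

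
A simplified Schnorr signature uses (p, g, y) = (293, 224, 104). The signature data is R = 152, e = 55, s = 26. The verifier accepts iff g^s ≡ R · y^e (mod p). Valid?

g^s mod p:
Squares mod 293: 224^1≡224, 224^2≡73, 224^4≡55, 224^8≡95, 224^16≡235
26 = 16 + 8 + 2, so 224^26 ≡ 235·95·73 ≡ 59 (mod 293)
R · y^e mod p:
Squares mod 293: 104^1≡104, 104^2≡268, 104^4≡39, 104^8≡56, 104^16≡206, 104^32≡244
55 = 32 + 16 + 4 + 2 + 1, so 104^55 ≡ 244·206·39·268·104 ≡ 267 (mod 293)
152·267 = 40584 ≡ 150 (mod 293)
59 ≠ 150; the check fails.

no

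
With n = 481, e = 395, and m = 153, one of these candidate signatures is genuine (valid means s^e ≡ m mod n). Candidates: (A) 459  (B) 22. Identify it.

A

Candidate A: 459^395 mod 481 = 153
  → matches m = 153
Candidate B: 22^395 mod 481 = 328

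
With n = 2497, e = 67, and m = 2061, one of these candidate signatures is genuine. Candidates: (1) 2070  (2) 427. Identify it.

2

Candidate 1: Squares mod 2497: 2070^1≡2070, 2070^2≡48, 2070^4≡2304, 2070^8≡2291, 2070^16≡2484, 2070^32≡169, 2070^64≡1094; 67 = 64 + 2 + 1, so 2070^67 ≡ 1094·48·2070 ≡ 436 (mod 2497)
Candidate 2: Squares mod 2497: 427^1≡427, 427^2≡48, 427^4≡2304, 427^8≡2291, 427^16≡2484, 427^32≡169, 427^64≡1094; 67 = 64 + 2 + 1, so 427^67 ≡ 1094·48·427 ≡ 2061 (mod 2497)
  → matches m = 2061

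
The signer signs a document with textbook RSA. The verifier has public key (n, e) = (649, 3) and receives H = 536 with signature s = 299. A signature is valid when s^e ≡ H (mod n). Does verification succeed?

passes

s^3 mod 649 = 536
s^3 mod 649 = 536 matches H.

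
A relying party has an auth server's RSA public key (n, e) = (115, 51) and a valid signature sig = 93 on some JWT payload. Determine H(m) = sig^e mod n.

sig^2 ≡ 93^2 = 8649 ≡ 24
sig^4 ≡ 24^2 = 576 ≡ 1
sig^8 ≡ 1^2 = 1
sig^16 ≡ 1^2 = 1
sig^32 ≡ 1^2 = 1
51 = 32 + 16 + 2 + 1, so sig^51 ≡ 1·1·24·93 ≡ 47 (mod 115)

47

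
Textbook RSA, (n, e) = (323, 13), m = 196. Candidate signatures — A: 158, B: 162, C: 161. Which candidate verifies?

C

Candidate A: Squares mod 323: 158^1≡158, 158^2≡93, 158^4≡251, 158^8≡16; 13 = 8 + 4 + 1, so 158^13 ≡ 16·251·158 ≡ 156 (mod 323)
Candidate B: Squares mod 323: 162^1≡162, 162^2≡81, 162^4≡101, 162^8≡188; 13 = 8 + 4 + 1, so 162^13 ≡ 188·101·162 ≡ 127 (mod 323)
Candidate C: Squares mod 323: 161^1≡161, 161^2≡81, 161^4≡101, 161^8≡188; 13 = 8 + 4 + 1, so 161^13 ≡ 188·101·161 ≡ 196 (mod 323)
  → matches m = 196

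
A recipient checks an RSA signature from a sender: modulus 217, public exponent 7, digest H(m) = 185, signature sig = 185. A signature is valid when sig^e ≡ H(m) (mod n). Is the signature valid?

sig^2 ≡ 185^2 = 34225 ≡ 156
sig^4 ≡ 156^2 = 24336 ≡ 32
7 = 4 + 2 + 1, so sig^7 ≡ 32·156·185 ≡ 185 (mod 217)
185 = H(m), so the signature checks out.

valid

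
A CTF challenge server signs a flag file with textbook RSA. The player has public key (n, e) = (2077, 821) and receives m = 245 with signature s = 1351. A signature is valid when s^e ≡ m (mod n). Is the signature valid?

s^2 ≡ 1351^2 = 1825201 ≡ 1595
s^4 ≡ 1595^2 = 2544025 ≡ 1777
s^8 ≡ 1777^2 = 3157729 ≡ 689
s^16 ≡ 689^2 = 474721 ≡ 1165
s^32 ≡ 1165^2 = 1357225 ≡ 944
s^64 ≡ 944^2 = 891136 ≡ 103
s^128 ≡ 103^2 = 10609 ≡ 224
s^256 ≡ 224^2 = 50176 ≡ 328
s^512 ≡ 328^2 = 107584 ≡ 1657
821 = 512 + 256 + 32 + 16 + 4 + 1, so s^821 ≡ 1657·328·944·1165·1777·1351 ≡ 245 (mod 2077)
245 = m, so the signature checks out.

valid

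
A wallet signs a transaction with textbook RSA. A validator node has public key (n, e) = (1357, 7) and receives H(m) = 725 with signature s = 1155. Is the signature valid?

s^7 mod 1357 = 155
s^7 mod 1357 = 155, but H(m) = 725.

invalid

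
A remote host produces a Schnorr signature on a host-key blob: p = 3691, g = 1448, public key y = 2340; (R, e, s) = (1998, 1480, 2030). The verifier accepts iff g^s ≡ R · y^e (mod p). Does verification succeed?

passes

g^s mod p:
1448^2 = 2096704 ≡ 216
1448^4 ≡ 216^2 = 46656 ≡ 2364
1448^8 ≡ 2364^2 = 5588496 ≡ 322
1448^16 ≡ 322^2 = 103684 ≡ 336
1448^32 ≡ 336^2 = 112896 ≡ 2166
1448^64 ≡ 2166^2 = 4691556 ≡ 295
1448^128 ≡ 295^2 = 87025 ≡ 2132
1448^256 ≡ 2132^2 = 4545424 ≡ 1803
1448^512 ≡ 1803^2 = 3250809 ≡ 2729
1448^1024 ≡ 2729^2 = 7447441 ≡ 2694
2030 = 1024 + 512 + 256 + 128 + 64 + 32 + 8 + 4 + 2, so 1448^2030 ≡ 2694·2729·1803·2132·295·2166·322·2364·216 ≡ 2438 (mod 3691)
R · y^e mod p:
2340^2 = 5475600 ≡ 1847
2340^4 ≡ 1847^2 = 3411409 ≡ 925
2340^8 ≡ 925^2 = 855625 ≡ 3004
2340^16 ≡ 3004^2 = 9024016 ≡ 3212
2340^32 ≡ 3212^2 = 10316944 ≡ 599
2340^64 ≡ 599^2 = 358801 ≡ 774
2340^128 ≡ 774^2 = 599076 ≡ 1134
2340^256 ≡ 1134^2 = 1285956 ≡ 1488
2340^512 ≡ 1488^2 = 2214144 ≡ 3235
2340^1024 ≡ 3235^2 = 10465225 ≡ 1240
1480 = 1024 + 256 + 128 + 64 + 8, so 2340^1480 ≡ 1240·1488·1134·774·3004 ≡ 851 (mod 3691)
1998·851 = 1700298 ≡ 2438 (mod 3691)
2438 ≡ 2438 (mod 3691); signature holds.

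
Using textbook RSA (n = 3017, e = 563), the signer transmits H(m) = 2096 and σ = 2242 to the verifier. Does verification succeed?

fails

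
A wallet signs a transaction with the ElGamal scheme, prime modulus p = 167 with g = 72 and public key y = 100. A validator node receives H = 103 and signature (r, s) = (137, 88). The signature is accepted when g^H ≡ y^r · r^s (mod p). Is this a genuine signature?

Left side g^H mod p:
72^2 = 5184 ≡ 7
72^4 ≡ 7^2 = 49
72^8 ≡ 49^2 = 2401 ≡ 63
72^16 ≡ 63^2 = 3969 ≡ 128
72^32 ≡ 128^2 = 16384 ≡ 18
72^64 ≡ 18^2 = 324 ≡ 157
103 = 64 + 32 + 4 + 2 + 1, so 72^103 ≡ 157·18·49·7·72 ≡ 93 (mod 167)
Right side y^r · r^s mod p:
100^2 = 10000 ≡ 147
100^4 ≡ 147^2 = 21609 ≡ 66
100^8 ≡ 66^2 = 4356 ≡ 14
100^16 ≡ 14^2 = 196 ≡ 29
100^32 ≡ 29^2 = 841 ≡ 6
100^64 ≡ 6^2 = 36
100^128 ≡ 36^2 = 1296 ≡ 127
137 = 128 + 8 + 1, so 100^137 ≡ 127·14·100 ≡ 112 (mod 167)
137^2 = 18769 ≡ 65
137^4 ≡ 65^2 = 4225 ≡ 50
137^8 ≡ 50^2 = 2500 ≡ 162
137^16 ≡ 162^2 = 26244 ≡ 25
137^32 ≡ 25^2 = 625 ≡ 124
137^64 ≡ 124^2 = 15376 ≡ 12
88 = 64 + 16 + 8, so 137^88 ≡ 12·25·162 ≡ 3 (mod 167)
112·3 = 336 ≡ 2 (mod 167)
93 ≠ 2, so verification fails.

forged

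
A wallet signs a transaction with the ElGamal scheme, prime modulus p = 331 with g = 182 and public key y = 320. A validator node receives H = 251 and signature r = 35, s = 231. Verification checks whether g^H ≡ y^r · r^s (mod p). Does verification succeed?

Left side g^H mod p:
182^2 = 33124 ≡ 24
182^4 ≡ 24^2 = 576 ≡ 245
182^8 ≡ 245^2 = 60025 ≡ 114
182^16 ≡ 114^2 = 12996 ≡ 87
182^32 ≡ 87^2 = 7569 ≡ 287
182^64 ≡ 287^2 = 82369 ≡ 281
182^128 ≡ 281^2 = 78961 ≡ 183
251 = 128 + 64 + 32 + 16 + 8 + 2 + 1, so 182^251 ≡ 183·281·287·87·114·24·182 ≡ 306 (mod 331)
Right side y^r · r^s mod p:
320^2 = 102400 ≡ 121
320^4 ≡ 121^2 = 14641 ≡ 77
320^8 ≡ 77^2 = 5929 ≡ 302
320^16 ≡ 302^2 = 91204 ≡ 179
320^32 ≡ 179^2 = 32041 ≡ 265
35 = 32 + 2 + 1, so 320^35 ≡ 265·121·320 ≡ 131 (mod 331)
35^2 = 1225 ≡ 232
35^4 ≡ 232^2 = 53824 ≡ 202
35^8 ≡ 202^2 = 40804 ≡ 91
35^16 ≡ 91^2 = 8281 ≡ 6
35^32 ≡ 6^2 = 36
35^64 ≡ 36^2 = 1296 ≡ 303
35^128 ≡ 303^2 = 91809 ≡ 122
231 = 128 + 64 + 32 + 4 + 2 + 1, so 35^231 ≡ 122·303·36·202·232·35 ≡ 207 (mod 331)
131·207 = 27117 ≡ 306 (mod 331)
306 ≡ 306 (mod 331), so the signature is genuine.

passes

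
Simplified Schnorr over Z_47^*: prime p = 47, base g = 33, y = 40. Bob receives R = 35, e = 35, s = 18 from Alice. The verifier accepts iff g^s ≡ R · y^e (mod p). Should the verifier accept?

g^s mod p:
33^2 = 1089 ≡ 8
33^4 ≡ 8^2 = 64 ≡ 17
33^8 ≡ 17^2 = 289 ≡ 7
33^16 ≡ 7^2 = 49 ≡ 2
18 = 16 + 2, so 33^18 ≡ 2·8 ≡ 16 (mod 47)
R · y^e mod p:
40^2 = 1600 ≡ 2
40^4 ≡ 2^2 = 4
40^8 ≡ 4^2 = 16
40^16 ≡ 16^2 = 256 ≡ 21
40^32 ≡ 21^2 = 441 ≡ 18
35 = 32 + 2 + 1, so 40^35 ≡ 18·2·40 ≡ 30 (mod 47)
35·30 = 1050 ≡ 16 (mod 47)
16 ≡ 16 (mod 47); signature holds.

accept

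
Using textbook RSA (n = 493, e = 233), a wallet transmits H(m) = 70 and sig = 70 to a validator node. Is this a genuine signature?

sig^2 ≡ 70^2 = 4900 ≡ 463
sig^4 ≡ 463^2 = 214369 ≡ 407
sig^8 ≡ 407^2 = 165649 ≡ 1
sig^16 ≡ 1^2 = 1
sig^32 ≡ 1^2 = 1
sig^64 ≡ 1^2 = 1
sig^128 ≡ 1^2 = 1
233 = 128 + 64 + 32 + 8 + 1, so sig^233 ≡ 1·1·1·1·70 ≡ 70 (mod 493)
sig^233 mod 493 = 70 matches H(m).

genuine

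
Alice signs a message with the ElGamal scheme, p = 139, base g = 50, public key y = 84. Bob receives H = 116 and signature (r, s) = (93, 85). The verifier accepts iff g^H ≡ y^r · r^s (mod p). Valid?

Left side g^H mod p:
50^2 = 2500 ≡ 137
50^4 ≡ 137^2 = 18769 ≡ 4
50^8 ≡ 4^2 = 16
50^16 ≡ 16^2 = 256 ≡ 117
50^32 ≡ 117^2 = 13689 ≡ 67
50^64 ≡ 67^2 = 4489 ≡ 41
116 = 64 + 32 + 16 + 4, so 50^116 ≡ 41·67·117·4 ≡ 124 (mod 139)
Right side y^r · r^s mod p:
84^2 = 7056 ≡ 106
84^4 ≡ 106^2 = 11236 ≡ 116
84^8 ≡ 116^2 = 13456 ≡ 112
84^16 ≡ 112^2 = 12544 ≡ 34
84^32 ≡ 34^2 = 1156 ≡ 44
84^64 ≡ 44^2 = 1936 ≡ 129
93 = 64 + 16 + 8 + 4 + 1, so 84^93 ≡ 129·34·112·116·84 ≡ 84 (mod 139)
93^2 = 8649 ≡ 31
93^4 ≡ 31^2 = 961 ≡ 127
93^8 ≡ 127^2 = 16129 ≡ 5
93^16 ≡ 5^2 = 25
93^32 ≡ 25^2 = 625 ≡ 69
93^64 ≡ 69^2 = 4761 ≡ 35
85 = 64 + 16 + 4 + 1, so 93^85 ≡ 35·25·127·93 ≡ 114 (mod 139)
84·114 = 9576 ≡ 124 (mod 139)
124 ≡ 124 (mod 139), so the signature is genuine.

yes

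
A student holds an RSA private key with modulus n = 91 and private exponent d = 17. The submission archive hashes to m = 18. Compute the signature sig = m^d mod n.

44

m^2 ≡ 18^2 = 324 ≡ 51
m^4 ≡ 51^2 = 2601 ≡ 53
m^8 ≡ 53^2 = 2809 ≡ 79
m^16 ≡ 79^2 = 6241 ≡ 53
17 = 16 + 1, so m^17 ≡ 53·18 ≡ 44 (mod 91)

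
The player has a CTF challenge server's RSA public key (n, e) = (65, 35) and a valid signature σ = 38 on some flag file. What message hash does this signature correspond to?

Squares mod 65: σ^1≡38, σ^2≡14, σ^4≡1, σ^8≡1, σ^16≡1, σ^32≡1
35 = 32 + 2 + 1, so σ^35 ≡ 1·14·38 ≡ 12 (mod 65)

12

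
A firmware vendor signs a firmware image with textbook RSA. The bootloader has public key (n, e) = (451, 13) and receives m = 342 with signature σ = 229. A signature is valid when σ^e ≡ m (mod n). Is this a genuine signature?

forged

Squares mod 451: σ^1≡229, σ^2≡125, σ^4≡291, σ^8≡344
13 = 8 + 4 + 1, so σ^13 ≡ 344·291·229 ≡ 388 (mod 451)
The recovered value 388 does not match the digest 342.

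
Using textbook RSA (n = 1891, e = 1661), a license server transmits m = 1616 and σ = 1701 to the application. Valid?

σ^1661 mod 1891 = 275
The recovered value 275 does not match the digest 1616.

no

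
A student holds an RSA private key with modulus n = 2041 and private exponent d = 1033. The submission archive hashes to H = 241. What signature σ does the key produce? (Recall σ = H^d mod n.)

Squares mod 2041: H^1≡241, H^2≡933, H^4≡1023, H^8≡1537, H^16≡932, H^32≡1199, H^64≡737, H^128≡263, H^256≡1816, H^512≡1641, H^1024≡802
1033 = 1024 + 8 + 1, so H^1033 ≡ 802·1537·241 ≡ 761 (mod 2041)

761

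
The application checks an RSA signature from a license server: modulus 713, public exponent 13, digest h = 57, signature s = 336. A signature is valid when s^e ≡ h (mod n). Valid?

yes

s^2 ≡ 336^2 = 112896 ≡ 242
s^4 ≡ 242^2 = 58564 ≡ 98
s^8 ≡ 98^2 = 9604 ≡ 335
13 = 8 + 4 + 1, so s^13 ≡ 335·98·336 ≡ 57 (mod 713)
s^13 mod 713 = 57 matches h.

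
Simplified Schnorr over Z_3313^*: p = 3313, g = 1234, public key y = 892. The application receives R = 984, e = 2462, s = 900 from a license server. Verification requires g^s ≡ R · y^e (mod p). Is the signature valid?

g^s mod p:
1234^2 = 1522756 ≡ 2089
1234^4 ≡ 2089^2 = 4363921 ≡ 700
1234^8 ≡ 700^2 = 490000 ≡ 2989
1234^16 ≡ 2989^2 = 8934121 ≡ 2273
1234^32 ≡ 2273^2 = 5166529 ≡ 1562
1234^64 ≡ 1562^2 = 2439844 ≡ 1476
1234^128 ≡ 1476^2 = 2178576 ≡ 1935
1234^256 ≡ 1935^2 = 3744225 ≡ 535
1234^512 ≡ 535^2 = 286225 ≡ 1307
900 = 512 + 256 + 128 + 4, so 1234^900 ≡ 1307·535·1935·700 ≡ 1582 (mod 3313)
R · y^e mod p:
892^2 = 795664 ≡ 544
892^4 ≡ 544^2 = 295936 ≡ 1079
892^8 ≡ 1079^2 = 1164241 ≡ 1378
892^16 ≡ 1378^2 = 1898884 ≡ 535
892^32 ≡ 535^2 = 286225 ≡ 1307
892^64 ≡ 1307^2 = 1708249 ≡ 2054
892^128 ≡ 2054^2 = 4218916 ≡ 1467
892^256 ≡ 1467^2 = 2152089 ≡ 1952
892^512 ≡ 1952^2 = 3810304 ≡ 354
892^1024 ≡ 354^2 = 125316 ≡ 2735
892^2048 ≡ 2735^2 = 7480225 ≡ 2784
2462 = 2048 + 256 + 128 + 16 + 8 + 4 + 2, so 892^2462 ≡ 2784·1952·1467·535·1378·1079·544 ≡ 978 (mod 3313)
984·978 = 962352 ≡ 1582 (mod 3313)
1582 ≡ 1582 (mod 3313); signature holds.

valid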